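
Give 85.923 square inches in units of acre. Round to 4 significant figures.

1.370 × 10^-5 acre

1 square inch = 1.59423 × 10^-7 acre.
85.923 × 1.59423 × 10^-7 ≈ 1.370 × 10^-5 acre.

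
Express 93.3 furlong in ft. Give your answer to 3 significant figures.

61600 feet

1 furlong = 660.000 ft.
93.3 × 660.000 ≈ 61600 ft.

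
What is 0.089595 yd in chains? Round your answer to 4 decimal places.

0.0041 chains

1 yd = 0.0454545 chain.
Then 0.089595 × 0.0454545 ≈ 0.0041 chain.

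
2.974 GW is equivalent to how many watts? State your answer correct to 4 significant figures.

1 GW = 1.00000 × 10^9 W.
Then 2.974 × 1.00000 × 10^9 ≈ 2.974 × 10^9 W.

2.974 × 10^9 watts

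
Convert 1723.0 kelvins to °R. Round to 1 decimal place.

3101.4 degrees Rankine

°R = K × 9/5.
Applying the formula gives 3101.4 °R.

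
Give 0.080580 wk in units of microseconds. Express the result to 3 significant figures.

4.87 × 10^10 microseconds

1 week = 6.04800 × 10^11 microseconds.
Thus 0.080580 × 6.04800 × 10^11 ≈ 4.87 × 10^10 μs.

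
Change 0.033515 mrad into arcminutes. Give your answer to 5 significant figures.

1 mrad = 3.43775 arcminutes.
Thus 0.033515 × 3.43775 ≈ 0.11522 arcmin.

0.11522 arcminutes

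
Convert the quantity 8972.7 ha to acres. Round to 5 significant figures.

22172 acres

1 hectare = 2.47105 acre.
Then 8972.7 × 2.47105 ≈ 22172 acre.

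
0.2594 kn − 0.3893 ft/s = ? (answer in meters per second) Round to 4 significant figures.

0.2594 kn = 0.133447 m/s and 0.3893 ft/s = 0.118659 m/s.
0.133447 − 0.118659 ≈ 0.01479 m/s.

0.01479 m/s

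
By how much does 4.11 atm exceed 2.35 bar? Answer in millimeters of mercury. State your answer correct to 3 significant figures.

1360 mmHg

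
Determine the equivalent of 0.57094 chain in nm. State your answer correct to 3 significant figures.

1.15e+10 nanometers

1 chain = 2.01168e+10 nm.
Thus 0.57094 × 2.01168e+10 ≈ 1.15e+10 nm.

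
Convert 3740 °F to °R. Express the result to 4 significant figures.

4200 degrees Rankine

°R = °F + 459.67.
Applying the formula gives 4200 °R.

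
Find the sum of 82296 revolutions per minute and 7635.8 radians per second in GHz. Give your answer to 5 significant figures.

82296 rpm = 1.37160 × 10^-6 GHz and 7635.8 rad/s = 1.21528 × 10^-6 GHz.
1.37160 × 10^-6 + 1.21528 × 10^-6 ≈ 2.5869 × 10^-6 GHz.

2.5869 × 10^-6 GHz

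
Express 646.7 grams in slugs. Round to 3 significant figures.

0.0443 slug

1 g = 6.85218 × 10^-5 slugs.
646.7 × 6.85218 × 10^-5 ≈ 0.0443 slug.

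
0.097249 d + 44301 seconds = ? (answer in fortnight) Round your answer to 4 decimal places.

0.0436 fortnight

0.097249 d = 0.00694636 fortnight and 44301 s = 0.0366245 fortnight.
0.00694636 + 0.0366245 ≈ 0.0436 fortnight.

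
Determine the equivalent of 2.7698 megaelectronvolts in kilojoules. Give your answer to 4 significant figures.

1 MeV = 1.60218e-16 kilojoules.
So 2.7698 × 1.60218e-16 ≈ 4.438e-16 kJ.

4.438e-16 kilojoules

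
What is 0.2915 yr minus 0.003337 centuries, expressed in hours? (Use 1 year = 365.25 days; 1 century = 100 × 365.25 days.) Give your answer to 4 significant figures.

0.2915 yr = 2555.29 h and 0.003337 century = 2925.21 h.
2555.29 − 2925.21 ≈ -369.9 h.

-369.9 h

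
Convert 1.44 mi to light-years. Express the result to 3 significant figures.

2.45 × 10^-13 light-years

1 mi = 1.70108 × 10^-13 ly.
1.44 × 1.70108 × 10^-13 ≈ 2.45 × 10^-13 ly.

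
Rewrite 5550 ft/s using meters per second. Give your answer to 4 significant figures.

1 foot per second = 0.304800 m/s.
Then 5550 × 0.304800 ≈ 1692 m/s.

1692 m/s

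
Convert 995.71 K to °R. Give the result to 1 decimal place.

1792.3 °R

°R = K × 9/5.
Applying the formula gives 1792.3 °R.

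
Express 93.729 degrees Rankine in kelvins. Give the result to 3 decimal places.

°R = K × 9/5.
Applying the formula gives 52.072 K.

52.072 kelvins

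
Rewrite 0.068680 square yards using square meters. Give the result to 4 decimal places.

0.0574 m²

1 yd² = 0.836127 m².
Then 0.068680 × 0.836127 ≈ 0.0574 m².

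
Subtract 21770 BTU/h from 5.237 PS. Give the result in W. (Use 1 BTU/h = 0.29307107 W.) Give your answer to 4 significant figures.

-2528 watts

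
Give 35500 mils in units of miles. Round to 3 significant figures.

0.000560 mi

1 mil = 1.57828e-8 mi.
35500 × 1.57828e-8 ≈ 0.000560 mi.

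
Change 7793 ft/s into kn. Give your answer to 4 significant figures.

1 foot per second = 0.592484 knots.
7793 × 0.592484 ≈ 4617 kn.

4617 kn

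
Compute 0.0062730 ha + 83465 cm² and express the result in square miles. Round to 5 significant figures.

2.7443 × 10^-5 mi²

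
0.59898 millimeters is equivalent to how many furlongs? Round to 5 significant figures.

2.9775 × 10^-6 furlongs

1 millimeter = 4.97097 × 10^-6 furlong.
So 0.59898 × 4.97097 × 10^-6 ≈ 2.9775 × 10^-6 furlong.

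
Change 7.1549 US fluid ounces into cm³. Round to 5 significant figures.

211.60 cm³

1 US fluid ounce = 29.5735 cm³.
Then 7.1549 × 29.5735 ≈ 211.60 cm³.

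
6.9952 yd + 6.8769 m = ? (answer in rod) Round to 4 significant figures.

2.639 rods

6.9952 yd = 1.27185 rod and 6.8769 m = 1.36739 rod.
1.27185 + 1.36739 ≈ 2.639 rod.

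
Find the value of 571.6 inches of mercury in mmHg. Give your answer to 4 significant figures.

1 inch of mercury = 25.4000 mmHg.
So 571.6 × 25.4000 ≈ 14520 mmHg.

14520 mmHg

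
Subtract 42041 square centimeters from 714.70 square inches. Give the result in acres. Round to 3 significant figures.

-0.000925 acres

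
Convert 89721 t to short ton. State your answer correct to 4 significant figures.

98900 short ton

1 metric ton = 1.10231 short ton.
So 89721 × 1.10231 ≈ 98900 short ton.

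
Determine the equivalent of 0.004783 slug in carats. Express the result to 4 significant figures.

1 slug = 72969.5 ct.
Then 0.004783 × 72969.5 ≈ 349.0 ct.

349.0 carats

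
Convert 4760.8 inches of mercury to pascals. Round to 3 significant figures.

1 inch of mercury = 3386.39 pascals.
Thus 4760.8 × 3386.39 ≈ 1.61 × 10^7 Pa.

1.61 × 10^7 Pa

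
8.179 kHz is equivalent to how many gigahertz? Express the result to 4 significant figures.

8.179 × 10^-6 gigahertz

1 kilohertz = 1.00000 × 10^-6 GHz.
So 8.179 × 1.00000 × 10^-6 ≈ 8.179 × 10^-6 GHz.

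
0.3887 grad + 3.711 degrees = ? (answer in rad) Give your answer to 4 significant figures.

0.07087 rad

0.3887 grad = 0.00610569 rad and 3.711 ° = 0.0647692 rad.
0.00610569 + 0.0647692 ≈ 0.07087 rad.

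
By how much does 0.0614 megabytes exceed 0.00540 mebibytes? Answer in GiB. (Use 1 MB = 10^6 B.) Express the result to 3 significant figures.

0.0614 MB = 5.71832 × 10^-5 GiB and 0.00540 MiB = 5.27344 × 10^-6 GiB.
5.71832 × 10^-5 − 5.27344 × 10^-6 ≈ 5.19 × 10^-5 GiB.

5.19 × 10^-5 gibibytes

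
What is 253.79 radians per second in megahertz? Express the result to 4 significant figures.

1 rad/s = 1.59155 × 10^-7 MHz.
Thus 253.79 × 1.59155 × 10^-7 ≈ 4.039 × 10^-5 MHz.

4.039 × 10^-5 MHz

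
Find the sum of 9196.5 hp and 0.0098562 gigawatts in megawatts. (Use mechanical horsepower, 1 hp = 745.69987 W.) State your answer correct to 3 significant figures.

9196.5 hp = 6.85783 MW and 0.0098562 GW = 9.85620 MW.
6.85783 + 9.85620 ≈ 16.7 MW.

16.7 MW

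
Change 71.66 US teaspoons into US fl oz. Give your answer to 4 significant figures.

11.94 US fluid ounces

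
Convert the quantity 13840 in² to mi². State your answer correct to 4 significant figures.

3.448e-6 mi²

1 in² = 2.49098e-10 mi².
Then 13840 × 2.49098e-10 ≈ 3.448e-6 mi².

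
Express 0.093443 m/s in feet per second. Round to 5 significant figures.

0.30657 ft/s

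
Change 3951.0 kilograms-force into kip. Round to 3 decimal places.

8.710 kips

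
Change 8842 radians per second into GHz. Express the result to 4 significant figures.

1.407 × 10^-6 GHz

1 rad/s = 1.59155 × 10^-10 gigahertz.
Then 8842 × 1.59155 × 10^-10 ≈ 1.407 × 10^-6 GHz.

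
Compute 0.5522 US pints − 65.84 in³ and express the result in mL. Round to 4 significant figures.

-817.6 mL

0.5522 US pt = 261.288 mL and 65.84 in³ = 1078.92 mL.
261.288 − 1078.92 ≈ -817.6 mL.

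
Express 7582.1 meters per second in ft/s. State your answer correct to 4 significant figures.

24880 feet per second

1 meter per second = 3.28084 feet per second.
7582.1 × 3.28084 ≈ 24880 ft/s.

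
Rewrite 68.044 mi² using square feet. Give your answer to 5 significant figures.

1.8970e+9 square feet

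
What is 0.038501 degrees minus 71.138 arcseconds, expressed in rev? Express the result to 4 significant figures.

5.206 × 10^-5 rev

0.038501 ° = 0.000106947 rev and 71.138 arcsec = 5.48904 × 10^-5 rev.
0.000106947 − 5.48904 × 10^-5 ≈ 5.206 × 10^-5 rev.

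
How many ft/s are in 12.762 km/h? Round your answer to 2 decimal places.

11.63 ft/s

1 kilometer per hour = 0.911344 feet per second.
So 12.762 × 0.911344 ≈ 11.63 ft/s.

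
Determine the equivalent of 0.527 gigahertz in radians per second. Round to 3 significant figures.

3.31 × 10^9 radians per second

1 GHz = 6.28319 × 10^9 rad/s.
Then 0.527 × 6.28319 × 10^9 ≈ 3.31 × 10^9 rad/s.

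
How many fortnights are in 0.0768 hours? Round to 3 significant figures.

0.000229 fortnight

1 hour = 0.00297619 fortnight.
0.0768 × 0.00297619 ≈ 0.000229 fortnight.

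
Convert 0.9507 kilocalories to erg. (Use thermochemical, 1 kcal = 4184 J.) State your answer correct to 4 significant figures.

1 kilocalorie = 4.18400 × 10^10 erg.
Thus 0.9507 × 4.18400 × 10^10 ≈ 3.978 × 10^10 erg.

3.978 × 10^10 erg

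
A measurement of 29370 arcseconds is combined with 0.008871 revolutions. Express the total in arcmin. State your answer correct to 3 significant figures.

681 arcminutes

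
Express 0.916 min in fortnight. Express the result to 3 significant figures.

4.54e-5 fortnight

1 minute = 4.96032e-5 fortnight.
So 0.916 × 4.96032e-5 ≈ 4.54e-5 fortnight.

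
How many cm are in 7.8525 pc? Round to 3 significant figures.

2.42 × 10^19 cm

1 parsec = 3.08568 × 10^18 cm.
Thus 7.8525 × 3.08568 × 10^18 ≈ 2.42 × 10^19 cm.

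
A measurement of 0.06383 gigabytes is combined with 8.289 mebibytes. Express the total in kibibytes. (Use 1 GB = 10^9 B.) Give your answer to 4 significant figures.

70820 KiB

0.06383 GB = 62334.0 KiB and 8.289 MiB = 8487.94 KiB.
62334.0 + 8487.94 ≈ 70820 KiB.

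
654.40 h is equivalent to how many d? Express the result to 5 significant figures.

1 h = 0.0416667 d.
So 654.40 × 0.0416667 ≈ 27.267 d.

27.267 days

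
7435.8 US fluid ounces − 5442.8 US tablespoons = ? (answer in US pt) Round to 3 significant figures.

7435.8 US fl oz = 464.7375 US pt and 5442.8 US tbsp = 170.0875 US pt.
464.7375 − 170.0875 ≈ 295 US pt.

295 US pt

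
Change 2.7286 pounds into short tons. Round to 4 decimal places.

1 pound = 0.000500000 short ton.
Then 2.7286 × 0.000500000 ≈ 0.0014 short ton.

0.0014 short ton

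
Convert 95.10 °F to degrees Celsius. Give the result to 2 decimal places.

°F = °C × 9/5 + 32.
Applying the formula gives 35.06 °C.

35.06 degrees Celsius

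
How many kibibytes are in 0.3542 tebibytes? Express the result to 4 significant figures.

3.803 × 10^8 kibibytes

1 TiB = 1.07374 × 10^9 kibibytes.
Thus 0.3542 × 1.07374 × 10^9 ≈ 3.803 × 10^8 KiB.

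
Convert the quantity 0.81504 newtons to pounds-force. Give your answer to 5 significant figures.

1 newton = 0.224809 lbf.
Then 0.81504 × 0.224809 ≈ 0.18323 lbf.

0.18323 lbf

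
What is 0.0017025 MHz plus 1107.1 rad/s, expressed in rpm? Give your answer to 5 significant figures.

112720 rpm

0.0017025 MHz = 102150 rpm and 1107.1 rad/s = 10572.0 rpm.
102150 + 10572.0 ≈ 112720 rpm.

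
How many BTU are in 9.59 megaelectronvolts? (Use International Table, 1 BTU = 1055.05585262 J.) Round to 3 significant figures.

1 MeV = 1.51857 × 10^-16 BTU.
Then 9.59 × 1.51857 × 10^-16 ≈ 1.46 × 10^-15 BTU.

1.46 × 10^-15 British thermal units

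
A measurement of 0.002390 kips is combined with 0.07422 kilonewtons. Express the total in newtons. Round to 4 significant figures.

84.85 newtons

0.002390 kip = 10.6312 N and 0.07422 kN = 74.2200 N.
10.6312 + 74.2200 ≈ 84.85 N.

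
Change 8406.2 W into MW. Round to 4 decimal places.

1 W = 1.00000 × 10^-6 MW.
Then 8406.2 × 1.00000 × 10^-6 ≈ 0.0084 MW.

0.0084 MW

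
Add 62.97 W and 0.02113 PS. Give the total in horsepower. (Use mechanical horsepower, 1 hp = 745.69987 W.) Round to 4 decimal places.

0.1053 hp

62.97 W = 0.0844442 hp and 0.02113 PS = 0.0208409 hp.
0.0844442 + 0.0208409 ≈ 0.1053 hp.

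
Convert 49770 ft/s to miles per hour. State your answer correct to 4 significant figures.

1 ft/s = 0.681818 miles per hour.
49770 × 0.681818 ≈ 33930 mph.

33930 miles per hour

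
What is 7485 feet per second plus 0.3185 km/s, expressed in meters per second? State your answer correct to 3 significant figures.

2600 m/s

7485 ft/s = 2281.43 m/s and 0.3185 km/s = 318.500 m/s.
2281.43 + 318.500 ≈ 2600 m/s.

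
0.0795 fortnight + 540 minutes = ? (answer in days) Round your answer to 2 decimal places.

0.0795 fortnight = 1.11300 d and 540 min = 0.375000 d.
1.11300 + 0.375000 ≈ 1.49 d.

1.49 d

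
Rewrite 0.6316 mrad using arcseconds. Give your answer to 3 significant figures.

130 arcsec

1 milliradian = 206.265 arcsec.
0.6316 × 206.265 ≈ 130 arcsec.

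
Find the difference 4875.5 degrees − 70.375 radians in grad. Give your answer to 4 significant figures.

4875.5 ° = 5417.22 grad and 70.375 rad = 4480.21 grad.
5417.22 − 4480.21 ≈ 937.0 grad.

937.0 gradians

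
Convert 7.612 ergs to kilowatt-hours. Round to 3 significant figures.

2.11e-13 kWh

1 erg = 2.77778e-14 kilowatt-hours.
7.612 × 2.77778e-14 ≈ 2.11e-13 kWh.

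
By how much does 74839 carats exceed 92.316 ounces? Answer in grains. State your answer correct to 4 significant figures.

190600 grains

74839 ct = 230988.5 gr and 92.316 oz = 40388.25 gr.
230988.5 − 40388.25 ≈ 190600 gr.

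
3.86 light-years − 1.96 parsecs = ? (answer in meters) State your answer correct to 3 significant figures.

3.86 ly = 3.65184e+16 m and 1.96 pc = 6.04793e+16 m.
3.65184e+16 − 6.04793e+16 ≈ -2.40e+16 m.

-2.40e+16 meters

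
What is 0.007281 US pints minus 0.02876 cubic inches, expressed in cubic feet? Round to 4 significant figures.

0.007281 US pt = 0.000121666 ft³ and 0.02876 in³ = 1.66435 × 10^-5 ft³.
0.000121666 − 1.66435 × 10^-5 ≈ 0.0001050 ft³.

0.0001050 ft³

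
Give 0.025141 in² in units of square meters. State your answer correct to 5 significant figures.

1 square inch = 0.000645160 square meters.
0.025141 × 0.000645160 ≈ 1.6220 × 10^-5 m².

1.6220 × 10^-5 m²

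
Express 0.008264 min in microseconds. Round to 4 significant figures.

1 minute = 6.00000 × 10^7 μs.
Then 0.008264 × 6.00000 × 10^7 ≈ 495800 μs.

495800 microseconds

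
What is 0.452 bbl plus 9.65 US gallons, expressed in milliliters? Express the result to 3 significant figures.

0.452 bbl = 71862.3 mL and 9.65 US gal = 36529.2 mL.
71862.3 + 36529.2 ≈ 108000 mL.

108000 mL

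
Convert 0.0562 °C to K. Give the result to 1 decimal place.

273.2 K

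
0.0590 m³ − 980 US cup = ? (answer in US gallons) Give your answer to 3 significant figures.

0.0590 m³ = 15.5862 US gal and 980 US cup = 61.2500 US gal.
15.5862 − 61.2500 ≈ -45.7 US gal.

-45.7 US gal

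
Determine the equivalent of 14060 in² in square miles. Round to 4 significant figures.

1 square inch = 2.49098 × 10^-10 mi².
14060 × 2.49098 × 10^-10 ≈ 3.502 × 10^-6 mi².

3.502 × 10^-6 mi²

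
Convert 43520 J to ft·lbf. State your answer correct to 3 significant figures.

32100 foot-pounds

1 joule = 0.737562 foot-pounds.
43520 × 0.737562 ≈ 32100 ft·lbf.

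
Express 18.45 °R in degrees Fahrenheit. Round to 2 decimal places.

-441.22 degrees Fahrenheit

°R = °F + 459.67.
Applying the formula gives -441.22 °F.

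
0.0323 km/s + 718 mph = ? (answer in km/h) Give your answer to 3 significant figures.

0.0323 km/s = 116.280 km/h and 718 mph = 1155.51 km/h.
116.280 + 1155.51 ≈ 1270 km/h.

1270 km/h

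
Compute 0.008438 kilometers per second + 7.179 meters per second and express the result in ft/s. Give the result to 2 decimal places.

51.24 ft/s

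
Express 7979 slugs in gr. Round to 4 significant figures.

1 slug = 225218 grains.
Then 7979 × 225218 ≈ 1.797 × 10^9 gr.

1.797 × 10^9 gr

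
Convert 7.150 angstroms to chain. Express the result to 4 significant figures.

3.554 × 10^-11 chain

1 Å = 4.97097 × 10^-12 chains.
7.150 × 4.97097 × 10^-12 ≈ 3.554 × 10^-11 chain.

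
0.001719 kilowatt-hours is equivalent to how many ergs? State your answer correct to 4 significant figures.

6.188 × 10^10 erg

1 kilowatt-hour = 3.60000 × 10^13 erg.
Then 0.001719 × 3.60000 × 10^13 ≈ 6.188 × 10^10 erg.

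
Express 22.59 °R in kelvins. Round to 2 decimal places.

12.55 K

°R = K × 9/5.
Applying the formula gives 12.55 K.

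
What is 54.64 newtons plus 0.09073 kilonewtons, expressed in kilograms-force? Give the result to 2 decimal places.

54.64 N = 5.57173 kgf and 0.09073 kN = 9.25189 kgf.
5.57173 + 9.25189 ≈ 14.82 kgf.

14.82 kilograms-force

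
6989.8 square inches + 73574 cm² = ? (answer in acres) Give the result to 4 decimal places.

0.0029 acre

6989.8 in² = 0.00111433 acre and 73574 cm² = 0.00181805 acre.
0.00111433 + 0.00181805 ≈ 0.0029 acre.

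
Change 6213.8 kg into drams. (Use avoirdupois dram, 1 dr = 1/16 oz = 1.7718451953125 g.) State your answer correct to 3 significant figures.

1 kilogram = 564.383 dr.
6213.8 × 564.383 ≈ 3.51 × 10^6 dr.

3.51 × 10^6 drams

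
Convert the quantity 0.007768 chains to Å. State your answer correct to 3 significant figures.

1.56 × 10^9 Å

1 chain = 2.01168 × 10^11 Å.
Then 0.007768 × 2.01168 × 10^11 ≈ 1.56 × 10^9 Å.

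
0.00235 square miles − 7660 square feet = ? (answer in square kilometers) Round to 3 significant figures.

0.00537 km²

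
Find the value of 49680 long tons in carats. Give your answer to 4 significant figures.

1 long ton = 5.08023e+6 ct.
So 49680 × 5.08023e+6 ≈ 2.524e+11 ct.

2.524e+11 carats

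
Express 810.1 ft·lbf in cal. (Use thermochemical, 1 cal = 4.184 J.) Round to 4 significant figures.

1 ft·lbf = 0.324048 cal.
Thus 810.1 × 0.324048 ≈ 262.5 cal.

262.5 cal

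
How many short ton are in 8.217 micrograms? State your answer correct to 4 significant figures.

9.058 × 10^-12 short ton

1 μg = 1.10231 × 10^-12 short ton.
Thus 8.217 × 1.10231 × 10^-12 ≈ 9.058 × 10^-12 short ton.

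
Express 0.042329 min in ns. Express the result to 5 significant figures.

2.5397e+9 ns

1 min = 6.00000e+10 ns.
So 0.042329 × 6.00000e+10 ≈ 2.5397e+9 ns.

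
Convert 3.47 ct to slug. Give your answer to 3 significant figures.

4.76e-5 slugs

1 carat = 1.37044e-5 slugs.
Thus 3.47 × 1.37044e-5 ≈ 4.76e-5 slug.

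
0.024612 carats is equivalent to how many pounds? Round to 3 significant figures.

1.09 × 10^-5 pounds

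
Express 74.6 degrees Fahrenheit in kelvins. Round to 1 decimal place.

296.8 kelvins

K = (°F + 459.67) × 5/9.
Applying the formula gives 296.8 K.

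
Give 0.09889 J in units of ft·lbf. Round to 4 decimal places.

0.0729 foot-pounds

1 joule = 0.737562 foot-pounds.
Then 0.09889 × 0.737562 ≈ 0.0729 ft·lbf.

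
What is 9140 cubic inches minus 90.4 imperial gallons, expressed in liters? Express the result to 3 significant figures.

-261 liters

9140 in³ = 149.778 L and 90.4 imp gal = 410.967 L.
149.778 − 410.967 ≈ -261 L.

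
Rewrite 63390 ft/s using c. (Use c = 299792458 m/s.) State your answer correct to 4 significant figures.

1 foot per second = 1.01670 × 10^-9 times the speed of light.
Then 63390 × 1.01670 × 10^-9 ≈ 6.445 × 10^-5 c.

6.445 × 10^-5 c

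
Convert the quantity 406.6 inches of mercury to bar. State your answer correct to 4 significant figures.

13.77 bar

1 inHg = 0.0338639 bar.
406.6 × 0.0338639 ≈ 13.77 bar.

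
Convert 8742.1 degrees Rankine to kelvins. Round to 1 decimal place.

4856.7 K

°R = K × 9/5.
Applying the formula gives 4856.7 K.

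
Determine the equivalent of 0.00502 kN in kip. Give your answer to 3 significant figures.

1 kilonewton = 0.224809 kip.
Thus 0.00502 × 0.224809 ≈ 0.00113 kip.

0.00113 kips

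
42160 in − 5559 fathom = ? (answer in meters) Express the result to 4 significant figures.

-9095 meters

42160 in = 1070.86 m and 5559 fathom = 10166.3 m.
1070.86 − 10166.3 ≈ -9095 m.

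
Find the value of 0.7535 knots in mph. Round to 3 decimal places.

0.867 mph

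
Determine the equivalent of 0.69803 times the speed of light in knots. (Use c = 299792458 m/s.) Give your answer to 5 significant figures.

4.0678 × 10^8 kn

1 speed of light = 5.82750 × 10^8 knots.
Thus 0.69803 × 5.82750 × 10^8 ≈ 4.0678 × 10^8 kn.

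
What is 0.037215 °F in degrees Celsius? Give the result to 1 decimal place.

-17.8 degrees Celsius

°F = °C × 9/5 + 32.
Applying the formula gives -17.8 °C.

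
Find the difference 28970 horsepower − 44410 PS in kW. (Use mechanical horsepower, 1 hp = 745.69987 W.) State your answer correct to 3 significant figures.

-11100 kilowatts

28970 hp = 21602.9 kW and 44410 PS = 32663.5 kW.
21602.9 − 32663.5 ≈ -11100 kW.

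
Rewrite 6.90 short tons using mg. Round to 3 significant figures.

1 short ton = 9.07185 × 10^8 mg.
So 6.90 × 9.07185 × 10^8 ≈ 6.26 × 10^9 mg.

6.26 × 10^9 mg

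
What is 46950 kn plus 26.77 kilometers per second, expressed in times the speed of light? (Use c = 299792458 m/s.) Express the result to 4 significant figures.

46950 kn = 8.05663 × 10^-5 c and 26.77 km/s = 8.92951 × 10^-5 c.
8.05663 × 10^-5 + 8.92951 × 10^-5 ≈ 0.0001699 c.

0.0001699 times the speed of light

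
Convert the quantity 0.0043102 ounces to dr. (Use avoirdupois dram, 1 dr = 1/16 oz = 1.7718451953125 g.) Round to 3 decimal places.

1 oz = 16.0000 dr.
So 0.0043102 × 16.0000 ≈ 0.069 dr.

0.069 drams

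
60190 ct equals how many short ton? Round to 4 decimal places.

1 carat = 2.20462 × 10^-7 short tons.
60190 × 2.20462 × 10^-7 ≈ 0.0133 short ton.

0.0133 short tons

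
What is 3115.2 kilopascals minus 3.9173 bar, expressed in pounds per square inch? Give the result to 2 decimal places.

3115.2 kPa = 451.822 psi and 3.9173 bar = 56.8156 psi.
451.822 − 56.8156 ≈ 395.01 psi.

395.01 pounds per square inch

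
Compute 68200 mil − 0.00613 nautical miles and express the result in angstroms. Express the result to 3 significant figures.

-9.62e+10 Å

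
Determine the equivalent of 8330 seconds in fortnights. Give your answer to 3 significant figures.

1 second = 8.26720e-7 fortnights.
Then 8330 × 8.26720e-7 ≈ 0.00689 fortnight.

0.00689 fortnights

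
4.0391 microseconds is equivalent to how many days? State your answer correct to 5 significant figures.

4.6749 × 10^-11 days

1 microsecond = 1.15741 × 10^-11 d.
Thus 4.0391 × 1.15741 × 10^-11 ≈ 4.6749 × 10^-11 d.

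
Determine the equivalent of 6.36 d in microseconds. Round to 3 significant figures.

5.50e+11 μs

1 day = 8.64000e+10 μs.
So 6.36 × 8.64000e+10 ≈ 5.50e+11 μs.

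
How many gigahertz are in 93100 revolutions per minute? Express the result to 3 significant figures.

1.55 × 10^-6 GHz

1 revolution per minute = 1.66667 × 10^-11 GHz.
So 93100 × 1.66667 × 10^-11 ≈ 1.55 × 10^-6 GHz.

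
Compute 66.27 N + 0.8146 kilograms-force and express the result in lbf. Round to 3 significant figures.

16.7 lbf

66.27 N = 14.8981 lbf and 0.8146 kgf = 1.79589 lbf.
14.8981 + 1.79589 ≈ 16.7 lbf.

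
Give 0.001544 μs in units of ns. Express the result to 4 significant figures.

1 μs = 1000.00 ns.
Thus 0.001544 × 1000.00 ≈ 1.544 ns.

1.544 ns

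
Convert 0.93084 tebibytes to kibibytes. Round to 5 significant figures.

9.9948 × 10^8 KiB

1 TiB = 1.07374 × 10^9 KiB.
Thus 0.93084 × 1.07374 × 10^9 ≈ 9.9948 × 10^8 KiB.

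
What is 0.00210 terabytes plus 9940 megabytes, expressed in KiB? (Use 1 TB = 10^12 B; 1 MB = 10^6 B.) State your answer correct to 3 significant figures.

1.18 × 10^7 KiB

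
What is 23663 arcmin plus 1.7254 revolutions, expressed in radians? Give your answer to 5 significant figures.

23663 arcmin = 6.88329 rad and 1.7254 rev = 10.8410 rad.
6.88329 + 10.8410 ≈ 17.724 rad.

17.724 radians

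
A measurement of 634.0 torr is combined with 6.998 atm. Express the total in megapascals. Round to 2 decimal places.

634.0 torr = 0.0845264 MPa and 6.998 atm = 0.709072 MPa.
0.0845264 + 0.709072 ≈ 0.79 MPa.

0.79 megapascals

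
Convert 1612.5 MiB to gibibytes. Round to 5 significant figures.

1 MiB = 0.0009765625 GiB.
So 1612.5 × 0.0009765625 ≈ 1.5747 GiB.

1.5747 GiB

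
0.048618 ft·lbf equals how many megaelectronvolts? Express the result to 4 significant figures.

4.114 × 10^11 MeV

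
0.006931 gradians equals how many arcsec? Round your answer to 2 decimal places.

1 gradian = 3240.00 arcsec.
So 0.006931 × 3240.00 ≈ 22.46 arcsec.

22.46 arcsec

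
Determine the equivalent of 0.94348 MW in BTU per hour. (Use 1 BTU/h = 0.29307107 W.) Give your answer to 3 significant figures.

1 MW = 3.41214e+6 BTU/h.
Then 0.94348 × 3.41214e+6 ≈ 3.22e+6 BTU/h.

3.22e+6 BTU per hour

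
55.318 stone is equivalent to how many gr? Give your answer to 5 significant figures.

5.4212 × 10^6 gr

1 stone = 98000.0 gr.
55.318 × 98000.0 ≈ 5.4212 × 10^6 gr.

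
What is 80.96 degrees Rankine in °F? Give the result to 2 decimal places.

°R = °F + 459.67.
Applying the formula gives -378.71 °F.

-378.71 °F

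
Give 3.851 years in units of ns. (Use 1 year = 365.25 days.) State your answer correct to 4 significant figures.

1.215e+17 ns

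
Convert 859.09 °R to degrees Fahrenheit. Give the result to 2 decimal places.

399.42 °F

°R = °F + 459.67.
Applying the formula gives 399.42 °F.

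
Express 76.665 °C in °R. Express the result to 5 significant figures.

°R = (°C + 273.15) × 9/5.
Applying the formula gives 629.67 °R.

629.67 °R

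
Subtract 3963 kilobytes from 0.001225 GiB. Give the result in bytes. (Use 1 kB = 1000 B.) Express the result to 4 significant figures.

0.001225 GiB = 1.31533 × 10^6 B and 3963 kB = 3.96300 × 10^6 B.
1.31533 × 10^6 − 3.96300 × 10^6 ≈ -2.648 × 10^6 B.

-2.648 × 10^6 bytes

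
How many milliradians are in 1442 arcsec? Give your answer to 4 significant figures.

6.991 milliradians

1 arcsec = 0.00484814 mrad.
1442 × 0.00484814 ≈ 6.991 mrad.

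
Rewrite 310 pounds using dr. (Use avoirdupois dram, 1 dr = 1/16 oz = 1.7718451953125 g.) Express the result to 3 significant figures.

79400 dr

1 lb = 256.000 drams.
So 310 × 256.000 ≈ 79400 dr.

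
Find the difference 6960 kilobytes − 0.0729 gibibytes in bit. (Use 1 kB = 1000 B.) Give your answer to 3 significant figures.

6960 kB = 5.56800 × 10^7 bit and 0.0729 GiB = 6.26206 × 10^8 bit.
5.56800 × 10^7 − 6.26206 × 10^8 ≈ -5.71 × 10^8 bit.

-5.71 × 10^8 bits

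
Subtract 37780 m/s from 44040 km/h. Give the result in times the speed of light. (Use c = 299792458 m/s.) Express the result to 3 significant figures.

44040 km/h = 4.08060e-5 c and 37780 m/s = 0.000126021 c.
4.08060e-5 − 0.000126021 ≈ -8.52e-5 c.

-8.52e-5 c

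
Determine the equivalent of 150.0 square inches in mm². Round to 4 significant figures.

1 in² = 645.160 square millimeters.
Then 150.0 × 645.160 ≈ 96770 mm².

96770 mm²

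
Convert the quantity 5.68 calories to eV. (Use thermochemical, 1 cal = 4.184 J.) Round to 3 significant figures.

1 calorie = 2.61145 × 10^19 electronvolts.
Thus 5.68 × 2.61145 × 10^19 ≈ 1.48 × 10^20 eV.

1.48 × 10^20 eV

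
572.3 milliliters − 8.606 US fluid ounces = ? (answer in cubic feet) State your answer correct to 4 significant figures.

0.01122 cubic feet

572.3 mL = 0.0202106 ft³ and 8.606 US fl oz = 0.00898793 ft³.
0.0202106 − 0.00898793 ≈ 0.01122 ft³.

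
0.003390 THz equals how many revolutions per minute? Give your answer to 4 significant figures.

2.034e+11 rpm

1 terahertz = 6.00000e+13 revolutions per minute.
0.003390 × 6.00000e+13 ≈ 2.034e+11 rpm.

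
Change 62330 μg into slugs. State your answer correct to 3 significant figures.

4.27e-6 slugs

1 microgram = 6.85218e-11 slug.
Then 62330 × 6.85218e-11 ≈ 4.27e-6 slug.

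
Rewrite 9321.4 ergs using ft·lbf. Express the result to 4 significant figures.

0.0006875 ft·lbf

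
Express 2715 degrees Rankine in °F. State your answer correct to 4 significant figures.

°R = °F + 459.67.
Applying the formula gives 2255 °F.

2255 °F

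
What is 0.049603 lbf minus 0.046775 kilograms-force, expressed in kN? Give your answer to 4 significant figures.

-0.0002381 kilonewtons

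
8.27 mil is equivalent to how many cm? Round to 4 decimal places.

1 mil = 0.00254000 cm.
Then 8.27 × 0.00254000 ≈ 0.0210 cm.

0.0210 cm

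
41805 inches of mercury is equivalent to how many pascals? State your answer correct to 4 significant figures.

1 inch of mercury = 3386.39 pascals.
So 41805 × 3386.39 ≈ 1.416 × 10^8 Pa.

1.416 × 10^8 Pa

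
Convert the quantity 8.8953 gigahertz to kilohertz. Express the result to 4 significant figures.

1 gigahertz = 1.00000 × 10^6 kHz.
Then 8.8953 × 1.00000 × 10^6 ≈ 8.895 × 10^6 kHz.

8.895 × 10^6 kHz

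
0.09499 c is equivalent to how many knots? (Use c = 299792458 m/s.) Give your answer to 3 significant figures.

5.54 × 10^7 kn

1 c = 5.82750 × 10^8 kn.
Then 0.09499 × 5.82750 × 10^8 ≈ 5.54 × 10^7 kn.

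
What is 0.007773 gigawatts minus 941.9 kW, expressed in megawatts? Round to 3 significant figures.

6.83 MW

0.007773 GW = 7.77300 MW and 941.9 kW = 0.941900 MW.
7.77300 − 0.941900 ≈ 6.83 MW.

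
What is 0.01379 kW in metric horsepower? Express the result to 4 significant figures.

1 kilowatt = 1.35962 PS.
Then 0.01379 × 1.35962 ≈ 0.01875 PS.

0.01875 metric horsepower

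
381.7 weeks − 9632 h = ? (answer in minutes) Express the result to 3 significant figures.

3.27 × 10^6 min

381.7 wk = 3.84754 × 10^6 min and 9632 h = 577920 min.
3.84754 × 10^6 − 577920 ≈ 3.27 × 10^6 min.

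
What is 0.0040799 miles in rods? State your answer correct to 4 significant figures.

1 mi = 320.000 rods.
Then 0.0040799 × 320.000 ≈ 1.306 rod.

1.306 rod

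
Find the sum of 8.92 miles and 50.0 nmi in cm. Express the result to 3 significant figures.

1.07e+7 cm

8.92 mi = 1.43553e+6 cm and 50.0 nmi = 9.26000e+6 cm.
1.43553e+6 + 9.26000e+6 ≈ 1.07e+7 cm.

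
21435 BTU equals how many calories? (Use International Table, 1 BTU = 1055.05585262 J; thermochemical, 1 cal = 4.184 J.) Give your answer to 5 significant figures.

1 British thermal unit = 252.164 calories.
Thus 21435 × 252.164 ≈ 5.4051 × 10^6 cal.

5.4051 × 10^6 cal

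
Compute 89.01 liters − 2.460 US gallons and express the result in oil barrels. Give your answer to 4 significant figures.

0.5013 bbl

89.01 L = 0.559856 bbl and 2.460 US gal = 0.0585714 bbl.
0.559856 − 0.0585714 ≈ 0.5013 bbl.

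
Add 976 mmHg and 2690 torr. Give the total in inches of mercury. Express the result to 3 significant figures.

976 mmHg = 38.4252 inHg and 2690 torr = 105.905 inHg.
38.4252 + 105.905 ≈ 144 inHg.

144 inches of mercury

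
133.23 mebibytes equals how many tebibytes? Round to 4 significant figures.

0.0001271 tebibytes

1 mebibyte = 9.53674 × 10^-7 TiB.
So 133.23 × 9.53674 × 10^-7 ≈ 0.0001271 TiB.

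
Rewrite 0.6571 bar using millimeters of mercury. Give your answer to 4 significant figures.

492.9 mmHg

1 bar = 750.062 millimeters of mercury.
So 0.6571 × 750.062 ≈ 492.9 mmHg.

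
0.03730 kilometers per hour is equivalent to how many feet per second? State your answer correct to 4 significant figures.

1 kilometer per hour = 0.911344 feet per second.
Then 0.03730 × 0.911344 ≈ 0.03399 ft/s.

0.03399 feet per second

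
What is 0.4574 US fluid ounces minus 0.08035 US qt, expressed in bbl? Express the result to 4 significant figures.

0.4574 US fl oz = 8.50818 × 10^-5 bbl and 0.08035 US qt = 0.000478274 bbl.
8.50818 × 10^-5 − 0.000478274 ≈ -0.0003932 bbl.

-0.0003932 bbl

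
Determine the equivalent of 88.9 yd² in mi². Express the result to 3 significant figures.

1 square yard = 3.22831 × 10^-7 square miles.
88.9 × 3.22831 × 10^-7 ≈ 2.87 × 10^-5 mi².

2.87 × 10^-5 mi²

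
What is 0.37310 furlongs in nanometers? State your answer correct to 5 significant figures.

7.5056 × 10^10 nanometers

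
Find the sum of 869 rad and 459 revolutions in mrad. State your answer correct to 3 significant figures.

3.75e+6 milliradians

869 rad = 869000 mrad and 459 rev = 2.88398e+6 mrad.
869000 + 2.88398e+6 ≈ 3.75e+6 mrad.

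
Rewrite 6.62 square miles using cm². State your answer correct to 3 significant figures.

1 mi² = 2.58999 × 10^10 square centimeters.
So 6.62 × 2.58999 × 10^10 ≈ 1.71 × 10^11 cm².

1.71 × 10^11 cm²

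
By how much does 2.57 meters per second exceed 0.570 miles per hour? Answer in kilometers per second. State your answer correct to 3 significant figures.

0.00232 km/s

2.57 m/s = 0.00257000 km/s and 0.570 mph = 0.000254813 km/s.
0.00257000 − 0.000254813 ≈ 0.00232 km/s.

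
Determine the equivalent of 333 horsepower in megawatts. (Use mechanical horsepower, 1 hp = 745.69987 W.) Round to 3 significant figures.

1 horsepower = 0.000745700 megawatts.
333 × 0.000745700 ≈ 0.248 MW.

0.248 MW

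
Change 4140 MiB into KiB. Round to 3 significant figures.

4.24 × 10^6 KiB

1 mebibyte = 1024.00 kibibytes.
So 4140 × 1024.00 ≈ 4.24 × 10^6 KiB.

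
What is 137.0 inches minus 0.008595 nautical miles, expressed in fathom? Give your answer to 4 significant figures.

137.0 in = 1.90278 fathom and 0.008595 nmi = 8.70404 fathom.
1.90278 − 8.70404 ≈ -6.801 fathom.

-6.801 fathoms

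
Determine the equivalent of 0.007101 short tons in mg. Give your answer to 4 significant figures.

6.442 × 10^6 milligrams

1 short ton = 9.07185 × 10^8 mg.
Then 0.007101 × 9.07185 × 10^8 ≈ 6.442 × 10^6 mg.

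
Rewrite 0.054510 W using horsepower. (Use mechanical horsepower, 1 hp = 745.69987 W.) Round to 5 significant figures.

1 W = 0.00134102 horsepower.
Then 0.054510 × 0.00134102 ≈ 7.3099e-5 hp.

7.3099e-5 horsepower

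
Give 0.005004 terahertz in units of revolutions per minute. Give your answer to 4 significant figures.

1 THz = 6.00000e+13 revolutions per minute.
0.005004 × 6.00000e+13 ≈ 3.002e+11 rpm.

3.002e+11 rpm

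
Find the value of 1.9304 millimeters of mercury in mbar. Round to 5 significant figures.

2.5737 millibar

1 mmHg = 1.333224 millibar.
Thus 1.9304 × 1.333224 ≈ 2.5737 mbar.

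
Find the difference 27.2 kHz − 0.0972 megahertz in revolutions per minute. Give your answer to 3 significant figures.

27.2 kHz = 1.63200 × 10^6 rpm and 0.0972 MHz = 5.83200 × 10^6 rpm.
1.63200 × 10^6 − 5.83200 × 10^6 ≈ -4.20 × 10^6 rpm.

-4.20 × 10^6 rpm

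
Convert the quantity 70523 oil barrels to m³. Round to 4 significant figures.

1 bbl = 0.158987 cubic meters.
So 70523 × 0.158987 ≈ 11210 m³.

11210 cubic meters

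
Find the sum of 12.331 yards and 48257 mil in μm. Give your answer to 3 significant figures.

1.25e+7 μm

12.331 yd = 1.12755e+7 μm and 48257 mil = 1.22573e+6 μm.
1.12755e+7 + 1.22573e+6 ≈ 1.25e+7 μm.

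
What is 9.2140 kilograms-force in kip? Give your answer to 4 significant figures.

0.02031 kip

1 kilogram-force = 0.00220462 kips.
Then 9.2140 × 0.00220462 ≈ 0.02031 kip.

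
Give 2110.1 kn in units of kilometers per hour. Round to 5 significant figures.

3907.9 km/h

1 kn = 1.85200 km/h.
Thus 2110.1 × 1.85200 ≈ 3907.9 km/h.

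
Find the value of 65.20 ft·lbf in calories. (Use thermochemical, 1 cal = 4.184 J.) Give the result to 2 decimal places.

1 foot-pound = 0.324048 calories.
So 65.20 × 0.324048 ≈ 21.13 cal.

21.13 calories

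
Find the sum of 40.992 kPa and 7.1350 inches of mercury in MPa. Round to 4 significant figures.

0.06515 MPa

40.992 kPa = 0.0409920 MPa and 7.1350 inHg = 0.0241619 MPa.
0.0409920 + 0.0241619 ≈ 0.06515 MPa.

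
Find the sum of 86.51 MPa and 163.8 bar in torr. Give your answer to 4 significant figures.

86.51 MPa = 648878 torr and 163.8 bar = 122860 torr.
648878 + 122860 ≈ 771700 torr.

771700 torr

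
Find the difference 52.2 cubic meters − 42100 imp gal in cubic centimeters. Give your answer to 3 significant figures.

52.2 m³ = 5.22000 × 10^7 cm³ and 42100 imp gal = 1.91390 × 10^8 cm³.
5.22000 × 10^7 − 1.91390 × 10^8 ≈ -1.39 × 10^8 cm³.

-1.39 × 10^8 cubic centimeters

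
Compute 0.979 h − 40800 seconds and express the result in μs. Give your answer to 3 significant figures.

0.979 h = 3.52440e+9 μs and 40800 s = 4.08000e+10 μs.
3.52440e+9 − 4.08000e+10 ≈ -3.73e+10 μs.

-3.73e+10 μs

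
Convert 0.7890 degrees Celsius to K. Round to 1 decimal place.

K = °C + 273.15.
Applying the formula gives 273.9 K.

273.9 kelvins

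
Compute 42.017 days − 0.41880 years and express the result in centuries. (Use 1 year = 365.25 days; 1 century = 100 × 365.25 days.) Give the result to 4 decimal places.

-0.0030 centuries

42.017 d = 0.00115036 century and 0.41880 yr = 0.00418800 century.
0.00115036 − 0.00418800 ≈ -0.0030 century.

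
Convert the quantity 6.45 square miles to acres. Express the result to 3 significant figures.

4130 acre

1 mi² = 640.000 acre.
Then 6.45 × 640.000 ≈ 4130 acre.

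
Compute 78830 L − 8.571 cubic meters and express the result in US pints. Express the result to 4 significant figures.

148500 US pt

78830 L = 166597 US pt and 8.571 m³ = 18113.7 US pt.
166597 − 18113.7 ≈ 148500 US pt.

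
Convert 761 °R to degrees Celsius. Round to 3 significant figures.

°R = (°C + 273.15) × 9/5.
Applying the formula gives 150 °C.

150 °C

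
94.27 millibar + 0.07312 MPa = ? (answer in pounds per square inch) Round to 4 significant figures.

11.97 psi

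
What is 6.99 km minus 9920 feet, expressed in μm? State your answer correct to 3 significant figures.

3.97e+9 micrometers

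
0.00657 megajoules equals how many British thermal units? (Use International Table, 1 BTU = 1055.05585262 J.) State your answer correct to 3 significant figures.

6.23 BTU

1 MJ = 947.817 British thermal units.
So 0.00657 × 947.817 ≈ 6.23 BTU.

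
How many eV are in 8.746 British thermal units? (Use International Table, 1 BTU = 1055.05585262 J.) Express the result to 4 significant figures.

5.759e+22 electronvolts

1 British thermal unit = 6.58514e+21 eV.
So 8.746 × 6.58514e+21 ≈ 5.759e+22 eV.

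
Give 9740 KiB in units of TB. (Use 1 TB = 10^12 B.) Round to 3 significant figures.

1 kibibyte = 1.02400 × 10^-9 TB.
So 9740 × 1.02400 × 10^-9 ≈ 9.97 × 10^-6 TB.

9.97 × 10^-6 terabytes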